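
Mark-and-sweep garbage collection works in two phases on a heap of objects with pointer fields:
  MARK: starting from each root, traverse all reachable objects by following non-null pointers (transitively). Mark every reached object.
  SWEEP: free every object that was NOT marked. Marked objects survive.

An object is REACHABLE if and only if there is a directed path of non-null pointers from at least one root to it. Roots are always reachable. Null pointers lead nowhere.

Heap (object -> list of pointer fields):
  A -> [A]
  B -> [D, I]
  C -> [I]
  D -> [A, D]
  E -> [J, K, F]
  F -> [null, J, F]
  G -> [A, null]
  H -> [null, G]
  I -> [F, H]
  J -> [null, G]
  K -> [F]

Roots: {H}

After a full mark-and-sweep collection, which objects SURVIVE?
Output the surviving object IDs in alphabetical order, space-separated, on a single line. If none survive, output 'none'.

Answer: A G H

Derivation:
Roots: H
Mark H: refs=null G, marked=H
Mark G: refs=A null, marked=G H
Mark A: refs=A, marked=A G H
Unmarked (collected): B C D E F I J K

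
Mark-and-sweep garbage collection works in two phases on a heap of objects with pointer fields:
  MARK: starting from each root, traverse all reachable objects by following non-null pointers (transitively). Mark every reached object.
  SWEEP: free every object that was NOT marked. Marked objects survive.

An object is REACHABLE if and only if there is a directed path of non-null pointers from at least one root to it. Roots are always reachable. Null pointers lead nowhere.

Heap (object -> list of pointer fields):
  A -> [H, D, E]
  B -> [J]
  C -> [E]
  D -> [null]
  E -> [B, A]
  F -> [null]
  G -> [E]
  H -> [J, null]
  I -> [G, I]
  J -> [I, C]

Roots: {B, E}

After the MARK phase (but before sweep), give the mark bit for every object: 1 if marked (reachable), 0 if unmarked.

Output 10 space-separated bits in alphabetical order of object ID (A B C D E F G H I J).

Answer: 1 1 1 1 1 0 1 1 1 1

Derivation:
Roots: B E
Mark B: refs=J, marked=B
Mark E: refs=B A, marked=B E
Mark J: refs=I C, marked=B E J
Mark A: refs=H D E, marked=A B E J
Mark I: refs=G I, marked=A B E I J
Mark C: refs=E, marked=A B C E I J
Mark H: refs=J null, marked=A B C E H I J
Mark D: refs=null, marked=A B C D E H I J
Mark G: refs=E, marked=A B C D E G H I J
Unmarked (collected): F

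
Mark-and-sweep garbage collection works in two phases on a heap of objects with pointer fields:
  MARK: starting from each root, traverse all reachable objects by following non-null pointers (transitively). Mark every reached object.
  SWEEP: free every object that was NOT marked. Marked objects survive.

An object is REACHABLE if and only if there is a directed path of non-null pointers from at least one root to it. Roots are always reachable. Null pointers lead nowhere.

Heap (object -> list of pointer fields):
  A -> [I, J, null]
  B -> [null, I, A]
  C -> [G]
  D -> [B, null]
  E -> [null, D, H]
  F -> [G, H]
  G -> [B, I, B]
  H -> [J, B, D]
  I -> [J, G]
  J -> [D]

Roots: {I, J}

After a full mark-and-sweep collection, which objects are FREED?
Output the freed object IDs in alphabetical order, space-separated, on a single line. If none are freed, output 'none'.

Answer: C E F H

Derivation:
Roots: I J
Mark I: refs=J G, marked=I
Mark J: refs=D, marked=I J
Mark G: refs=B I B, marked=G I J
Mark D: refs=B null, marked=D G I J
Mark B: refs=null I A, marked=B D G I J
Mark A: refs=I J null, marked=A B D G I J
Unmarked (collected): C E F H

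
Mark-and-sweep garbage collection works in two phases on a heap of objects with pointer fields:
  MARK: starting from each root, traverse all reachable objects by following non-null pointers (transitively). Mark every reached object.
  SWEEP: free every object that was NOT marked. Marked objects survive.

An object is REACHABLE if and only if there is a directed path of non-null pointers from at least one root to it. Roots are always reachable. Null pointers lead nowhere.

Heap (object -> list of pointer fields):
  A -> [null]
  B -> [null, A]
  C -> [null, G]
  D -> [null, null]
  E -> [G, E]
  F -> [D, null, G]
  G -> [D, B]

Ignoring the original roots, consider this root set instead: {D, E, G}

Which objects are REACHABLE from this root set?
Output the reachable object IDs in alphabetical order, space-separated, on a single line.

Roots: D E G
Mark D: refs=null null, marked=D
Mark E: refs=G E, marked=D E
Mark G: refs=D B, marked=D E G
Mark B: refs=null A, marked=B D E G
Mark A: refs=null, marked=A B D E G
Unmarked (collected): C F

Answer: A B D E G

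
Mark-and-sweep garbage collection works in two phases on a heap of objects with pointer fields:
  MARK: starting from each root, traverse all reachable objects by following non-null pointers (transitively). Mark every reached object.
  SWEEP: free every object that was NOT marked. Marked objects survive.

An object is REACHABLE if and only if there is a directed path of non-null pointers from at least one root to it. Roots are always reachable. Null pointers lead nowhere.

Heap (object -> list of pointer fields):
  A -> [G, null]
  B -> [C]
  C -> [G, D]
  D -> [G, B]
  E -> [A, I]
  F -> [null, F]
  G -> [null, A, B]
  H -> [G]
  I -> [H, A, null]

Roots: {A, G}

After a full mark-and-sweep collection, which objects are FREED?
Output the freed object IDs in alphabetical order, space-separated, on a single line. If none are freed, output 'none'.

Answer: E F H I

Derivation:
Roots: A G
Mark A: refs=G null, marked=A
Mark G: refs=null A B, marked=A G
Mark B: refs=C, marked=A B G
Mark C: refs=G D, marked=A B C G
Mark D: refs=G B, marked=A B C D G
Unmarked (collected): E F H I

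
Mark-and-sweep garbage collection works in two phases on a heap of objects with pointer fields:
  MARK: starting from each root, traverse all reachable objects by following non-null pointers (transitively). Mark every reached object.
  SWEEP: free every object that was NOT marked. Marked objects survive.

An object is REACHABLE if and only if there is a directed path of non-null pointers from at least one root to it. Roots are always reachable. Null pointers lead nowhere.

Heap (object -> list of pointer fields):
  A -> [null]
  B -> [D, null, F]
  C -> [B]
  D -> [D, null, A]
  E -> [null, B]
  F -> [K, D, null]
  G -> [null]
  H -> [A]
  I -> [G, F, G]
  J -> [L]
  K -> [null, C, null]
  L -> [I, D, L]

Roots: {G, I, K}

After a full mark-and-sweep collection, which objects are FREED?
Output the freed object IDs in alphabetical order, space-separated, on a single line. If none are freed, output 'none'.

Answer: E H J L

Derivation:
Roots: G I K
Mark G: refs=null, marked=G
Mark I: refs=G F G, marked=G I
Mark K: refs=null C null, marked=G I K
Mark F: refs=K D null, marked=F G I K
Mark C: refs=B, marked=C F G I K
Mark D: refs=D null A, marked=C D F G I K
Mark B: refs=D null F, marked=B C D F G I K
Mark A: refs=null, marked=A B C D F G I K
Unmarked (collected): E H J L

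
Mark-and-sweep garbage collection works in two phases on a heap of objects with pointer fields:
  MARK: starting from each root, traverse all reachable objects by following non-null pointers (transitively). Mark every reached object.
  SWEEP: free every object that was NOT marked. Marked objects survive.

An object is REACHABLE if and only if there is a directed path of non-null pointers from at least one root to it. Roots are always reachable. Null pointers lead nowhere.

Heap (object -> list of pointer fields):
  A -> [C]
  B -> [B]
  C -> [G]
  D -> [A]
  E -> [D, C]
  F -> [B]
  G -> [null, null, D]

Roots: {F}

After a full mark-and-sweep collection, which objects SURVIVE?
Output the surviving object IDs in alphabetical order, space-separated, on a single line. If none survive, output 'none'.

Roots: F
Mark F: refs=B, marked=F
Mark B: refs=B, marked=B F
Unmarked (collected): A C D E G

Answer: B F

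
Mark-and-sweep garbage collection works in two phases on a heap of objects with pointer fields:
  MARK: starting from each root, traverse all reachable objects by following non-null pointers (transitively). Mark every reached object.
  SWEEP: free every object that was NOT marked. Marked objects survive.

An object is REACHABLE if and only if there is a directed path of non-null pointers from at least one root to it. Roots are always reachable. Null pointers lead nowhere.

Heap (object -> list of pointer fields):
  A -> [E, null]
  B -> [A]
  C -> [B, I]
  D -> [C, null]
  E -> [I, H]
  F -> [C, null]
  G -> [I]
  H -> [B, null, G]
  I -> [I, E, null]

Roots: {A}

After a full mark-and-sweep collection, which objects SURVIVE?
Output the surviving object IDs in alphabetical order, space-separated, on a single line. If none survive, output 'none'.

Roots: A
Mark A: refs=E null, marked=A
Mark E: refs=I H, marked=A E
Mark I: refs=I E null, marked=A E I
Mark H: refs=B null G, marked=A E H I
Mark B: refs=A, marked=A B E H I
Mark G: refs=I, marked=A B E G H I
Unmarked (collected): C D F

Answer: A B E G H I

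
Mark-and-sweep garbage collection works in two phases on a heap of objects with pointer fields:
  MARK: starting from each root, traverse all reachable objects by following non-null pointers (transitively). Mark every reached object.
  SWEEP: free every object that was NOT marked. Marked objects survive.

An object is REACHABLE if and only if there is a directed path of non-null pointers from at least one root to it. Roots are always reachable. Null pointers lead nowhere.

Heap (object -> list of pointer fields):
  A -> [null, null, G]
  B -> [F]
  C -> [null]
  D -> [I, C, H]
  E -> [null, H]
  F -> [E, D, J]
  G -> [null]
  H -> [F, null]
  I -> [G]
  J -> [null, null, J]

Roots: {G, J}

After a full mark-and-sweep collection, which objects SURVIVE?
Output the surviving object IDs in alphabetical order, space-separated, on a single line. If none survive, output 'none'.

Roots: G J
Mark G: refs=null, marked=G
Mark J: refs=null null J, marked=G J
Unmarked (collected): A B C D E F H I

Answer: G J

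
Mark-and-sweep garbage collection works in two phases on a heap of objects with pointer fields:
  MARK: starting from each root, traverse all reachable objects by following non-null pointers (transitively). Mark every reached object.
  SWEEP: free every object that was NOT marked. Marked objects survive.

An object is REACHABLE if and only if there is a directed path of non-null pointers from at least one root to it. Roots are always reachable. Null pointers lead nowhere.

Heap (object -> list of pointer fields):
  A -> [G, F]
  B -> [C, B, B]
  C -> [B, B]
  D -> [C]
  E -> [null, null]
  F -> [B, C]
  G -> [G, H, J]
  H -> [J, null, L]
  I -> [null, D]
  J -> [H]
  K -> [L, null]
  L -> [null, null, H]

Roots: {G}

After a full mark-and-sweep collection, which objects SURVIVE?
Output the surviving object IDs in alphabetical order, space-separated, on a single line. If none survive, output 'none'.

Roots: G
Mark G: refs=G H J, marked=G
Mark H: refs=J null L, marked=G H
Mark J: refs=H, marked=G H J
Mark L: refs=null null H, marked=G H J L
Unmarked (collected): A B C D E F I K

Answer: G H J L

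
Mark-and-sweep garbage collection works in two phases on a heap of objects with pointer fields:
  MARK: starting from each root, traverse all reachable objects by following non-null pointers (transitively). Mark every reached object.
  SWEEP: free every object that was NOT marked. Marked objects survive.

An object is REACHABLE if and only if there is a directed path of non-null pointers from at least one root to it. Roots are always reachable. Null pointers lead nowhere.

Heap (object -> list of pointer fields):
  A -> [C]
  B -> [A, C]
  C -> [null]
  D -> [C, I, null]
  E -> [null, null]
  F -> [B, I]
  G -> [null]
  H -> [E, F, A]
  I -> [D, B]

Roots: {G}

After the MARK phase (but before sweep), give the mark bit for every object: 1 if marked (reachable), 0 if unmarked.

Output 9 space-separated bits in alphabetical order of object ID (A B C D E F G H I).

Roots: G
Mark G: refs=null, marked=G
Unmarked (collected): A B C D E F H I

Answer: 0 0 0 0 0 0 1 0 0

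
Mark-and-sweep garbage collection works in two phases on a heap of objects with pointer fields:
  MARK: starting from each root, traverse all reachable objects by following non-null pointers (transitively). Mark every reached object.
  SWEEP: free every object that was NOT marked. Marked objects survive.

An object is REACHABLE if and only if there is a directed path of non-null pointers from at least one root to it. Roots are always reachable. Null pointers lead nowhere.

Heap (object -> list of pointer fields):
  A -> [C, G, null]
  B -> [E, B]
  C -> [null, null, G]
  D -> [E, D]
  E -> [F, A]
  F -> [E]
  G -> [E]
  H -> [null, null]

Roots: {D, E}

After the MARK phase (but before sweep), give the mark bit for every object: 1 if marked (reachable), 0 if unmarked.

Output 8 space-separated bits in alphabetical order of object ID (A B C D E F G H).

Roots: D E
Mark D: refs=E D, marked=D
Mark E: refs=F A, marked=D E
Mark F: refs=E, marked=D E F
Mark A: refs=C G null, marked=A D E F
Mark C: refs=null null G, marked=A C D E F
Mark G: refs=E, marked=A C D E F G
Unmarked (collected): B H

Answer: 1 0 1 1 1 1 1 0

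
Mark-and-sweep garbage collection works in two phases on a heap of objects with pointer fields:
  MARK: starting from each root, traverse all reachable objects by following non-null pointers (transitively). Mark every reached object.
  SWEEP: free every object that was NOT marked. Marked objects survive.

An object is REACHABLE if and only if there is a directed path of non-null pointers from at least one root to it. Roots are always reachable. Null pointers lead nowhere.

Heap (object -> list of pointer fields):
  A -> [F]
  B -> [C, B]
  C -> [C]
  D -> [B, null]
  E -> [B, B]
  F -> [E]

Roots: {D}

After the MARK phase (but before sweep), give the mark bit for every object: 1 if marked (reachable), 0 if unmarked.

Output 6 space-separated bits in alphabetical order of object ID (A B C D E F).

Answer: 0 1 1 1 0 0

Derivation:
Roots: D
Mark D: refs=B null, marked=D
Mark B: refs=C B, marked=B D
Mark C: refs=C, marked=B C D
Unmarked (collected): A E F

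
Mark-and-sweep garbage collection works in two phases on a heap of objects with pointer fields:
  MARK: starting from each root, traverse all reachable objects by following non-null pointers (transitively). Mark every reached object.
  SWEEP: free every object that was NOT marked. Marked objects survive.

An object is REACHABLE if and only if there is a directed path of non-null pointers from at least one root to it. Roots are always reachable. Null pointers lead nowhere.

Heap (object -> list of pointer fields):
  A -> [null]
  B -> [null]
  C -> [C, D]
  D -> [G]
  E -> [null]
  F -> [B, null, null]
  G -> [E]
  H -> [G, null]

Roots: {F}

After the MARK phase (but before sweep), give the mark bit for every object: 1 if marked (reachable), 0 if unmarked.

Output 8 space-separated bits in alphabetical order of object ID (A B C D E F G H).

Roots: F
Mark F: refs=B null null, marked=F
Mark B: refs=null, marked=B F
Unmarked (collected): A C D E G H

Answer: 0 1 0 0 0 1 0 0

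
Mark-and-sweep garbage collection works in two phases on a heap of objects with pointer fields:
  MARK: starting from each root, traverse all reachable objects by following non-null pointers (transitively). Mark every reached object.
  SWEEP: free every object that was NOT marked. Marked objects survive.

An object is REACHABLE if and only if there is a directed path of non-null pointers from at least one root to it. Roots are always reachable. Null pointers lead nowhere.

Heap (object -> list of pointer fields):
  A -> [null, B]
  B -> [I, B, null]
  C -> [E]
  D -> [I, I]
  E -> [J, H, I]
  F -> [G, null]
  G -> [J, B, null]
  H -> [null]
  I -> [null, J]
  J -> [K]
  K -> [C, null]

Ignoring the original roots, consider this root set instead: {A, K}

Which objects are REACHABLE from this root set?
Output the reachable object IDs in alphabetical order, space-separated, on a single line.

Roots: A K
Mark A: refs=null B, marked=A
Mark K: refs=C null, marked=A K
Mark B: refs=I B null, marked=A B K
Mark C: refs=E, marked=A B C K
Mark I: refs=null J, marked=A B C I K
Mark E: refs=J H I, marked=A B C E I K
Mark J: refs=K, marked=A B C E I J K
Mark H: refs=null, marked=A B C E H I J K
Unmarked (collected): D F G

Answer: A B C E H I J K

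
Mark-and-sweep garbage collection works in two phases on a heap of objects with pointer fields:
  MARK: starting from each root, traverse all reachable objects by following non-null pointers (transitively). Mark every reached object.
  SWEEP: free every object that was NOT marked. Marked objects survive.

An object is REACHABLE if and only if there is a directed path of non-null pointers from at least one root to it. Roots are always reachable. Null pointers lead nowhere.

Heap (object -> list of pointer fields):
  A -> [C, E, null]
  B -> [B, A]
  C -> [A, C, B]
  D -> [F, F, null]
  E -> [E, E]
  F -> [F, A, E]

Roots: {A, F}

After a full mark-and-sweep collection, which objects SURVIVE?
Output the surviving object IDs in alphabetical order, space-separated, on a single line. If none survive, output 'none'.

Answer: A B C E F

Derivation:
Roots: A F
Mark A: refs=C E null, marked=A
Mark F: refs=F A E, marked=A F
Mark C: refs=A C B, marked=A C F
Mark E: refs=E E, marked=A C E F
Mark B: refs=B A, marked=A B C E F
Unmarked (collected): D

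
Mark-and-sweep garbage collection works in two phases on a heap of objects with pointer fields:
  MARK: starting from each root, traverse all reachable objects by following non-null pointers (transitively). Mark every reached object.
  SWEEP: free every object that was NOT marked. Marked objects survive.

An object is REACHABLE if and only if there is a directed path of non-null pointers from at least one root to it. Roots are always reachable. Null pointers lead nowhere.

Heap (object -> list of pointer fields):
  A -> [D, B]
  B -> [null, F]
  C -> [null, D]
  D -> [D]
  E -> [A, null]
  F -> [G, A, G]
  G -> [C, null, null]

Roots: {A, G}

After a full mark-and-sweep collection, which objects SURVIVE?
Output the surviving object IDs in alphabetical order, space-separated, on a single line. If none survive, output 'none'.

Answer: A B C D F G

Derivation:
Roots: A G
Mark A: refs=D B, marked=A
Mark G: refs=C null null, marked=A G
Mark D: refs=D, marked=A D G
Mark B: refs=null F, marked=A B D G
Mark C: refs=null D, marked=A B C D G
Mark F: refs=G A G, marked=A B C D F G
Unmarked (collected): E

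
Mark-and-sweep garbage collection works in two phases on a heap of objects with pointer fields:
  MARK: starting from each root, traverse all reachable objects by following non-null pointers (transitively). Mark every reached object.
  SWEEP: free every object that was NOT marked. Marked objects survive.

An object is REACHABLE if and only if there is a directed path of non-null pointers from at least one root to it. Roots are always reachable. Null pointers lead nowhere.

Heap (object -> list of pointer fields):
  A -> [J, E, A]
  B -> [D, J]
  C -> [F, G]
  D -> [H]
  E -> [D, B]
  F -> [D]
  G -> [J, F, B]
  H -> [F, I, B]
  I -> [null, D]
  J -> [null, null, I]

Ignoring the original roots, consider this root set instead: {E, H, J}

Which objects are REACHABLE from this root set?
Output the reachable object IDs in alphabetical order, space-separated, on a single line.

Answer: B D E F H I J

Derivation:
Roots: E H J
Mark E: refs=D B, marked=E
Mark H: refs=F I B, marked=E H
Mark J: refs=null null I, marked=E H J
Mark D: refs=H, marked=D E H J
Mark B: refs=D J, marked=B D E H J
Mark F: refs=D, marked=B D E F H J
Mark I: refs=null D, marked=B D E F H I J
Unmarked (collected): A C G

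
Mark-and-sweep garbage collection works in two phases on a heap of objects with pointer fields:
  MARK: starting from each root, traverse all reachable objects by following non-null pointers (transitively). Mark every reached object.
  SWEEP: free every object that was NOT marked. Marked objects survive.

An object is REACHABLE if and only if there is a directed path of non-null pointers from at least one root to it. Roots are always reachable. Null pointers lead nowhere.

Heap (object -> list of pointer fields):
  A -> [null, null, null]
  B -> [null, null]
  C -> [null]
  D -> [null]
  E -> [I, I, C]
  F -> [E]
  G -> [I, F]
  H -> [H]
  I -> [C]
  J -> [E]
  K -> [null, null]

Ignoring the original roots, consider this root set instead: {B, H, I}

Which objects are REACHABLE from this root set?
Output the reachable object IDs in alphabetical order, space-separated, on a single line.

Roots: B H I
Mark B: refs=null null, marked=B
Mark H: refs=H, marked=B H
Mark I: refs=C, marked=B H I
Mark C: refs=null, marked=B C H I
Unmarked (collected): A D E F G J K

Answer: B C H I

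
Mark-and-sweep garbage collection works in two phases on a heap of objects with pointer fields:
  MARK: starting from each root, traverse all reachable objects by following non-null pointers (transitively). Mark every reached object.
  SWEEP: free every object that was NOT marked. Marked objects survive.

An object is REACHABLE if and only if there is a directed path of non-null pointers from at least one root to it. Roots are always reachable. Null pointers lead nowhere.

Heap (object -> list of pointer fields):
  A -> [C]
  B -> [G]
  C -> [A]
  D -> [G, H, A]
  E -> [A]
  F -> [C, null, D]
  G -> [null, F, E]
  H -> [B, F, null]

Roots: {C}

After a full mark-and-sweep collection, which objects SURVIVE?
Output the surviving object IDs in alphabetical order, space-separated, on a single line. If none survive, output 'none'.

Answer: A C

Derivation:
Roots: C
Mark C: refs=A, marked=C
Mark A: refs=C, marked=A C
Unmarked (collected): B D E F G H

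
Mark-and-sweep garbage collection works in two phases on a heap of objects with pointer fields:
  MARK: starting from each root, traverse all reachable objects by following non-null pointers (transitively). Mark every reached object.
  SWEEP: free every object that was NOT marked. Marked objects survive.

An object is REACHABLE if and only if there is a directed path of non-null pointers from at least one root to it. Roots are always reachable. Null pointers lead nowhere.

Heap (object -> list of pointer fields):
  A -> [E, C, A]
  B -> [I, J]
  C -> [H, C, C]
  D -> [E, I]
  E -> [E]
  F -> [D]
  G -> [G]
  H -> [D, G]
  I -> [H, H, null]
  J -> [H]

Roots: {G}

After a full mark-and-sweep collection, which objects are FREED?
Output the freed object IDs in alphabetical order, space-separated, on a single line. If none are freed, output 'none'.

Roots: G
Mark G: refs=G, marked=G
Unmarked (collected): A B C D E F H I J

Answer: A B C D E F H I J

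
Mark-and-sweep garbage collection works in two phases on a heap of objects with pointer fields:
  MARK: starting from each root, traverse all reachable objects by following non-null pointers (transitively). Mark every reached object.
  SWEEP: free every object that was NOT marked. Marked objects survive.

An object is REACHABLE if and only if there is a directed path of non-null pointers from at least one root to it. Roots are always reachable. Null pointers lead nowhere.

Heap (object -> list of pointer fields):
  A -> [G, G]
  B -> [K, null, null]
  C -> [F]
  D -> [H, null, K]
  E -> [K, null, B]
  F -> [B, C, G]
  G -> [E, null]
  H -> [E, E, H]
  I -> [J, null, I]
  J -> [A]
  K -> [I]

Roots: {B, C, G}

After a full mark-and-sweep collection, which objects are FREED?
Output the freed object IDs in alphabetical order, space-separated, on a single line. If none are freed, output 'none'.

Roots: B C G
Mark B: refs=K null null, marked=B
Mark C: refs=F, marked=B C
Mark G: refs=E null, marked=B C G
Mark K: refs=I, marked=B C G K
Mark F: refs=B C G, marked=B C F G K
Mark E: refs=K null B, marked=B C E F G K
Mark I: refs=J null I, marked=B C E F G I K
Mark J: refs=A, marked=B C E F G I J K
Mark A: refs=G G, marked=A B C E F G I J K
Unmarked (collected): D H

Answer: D H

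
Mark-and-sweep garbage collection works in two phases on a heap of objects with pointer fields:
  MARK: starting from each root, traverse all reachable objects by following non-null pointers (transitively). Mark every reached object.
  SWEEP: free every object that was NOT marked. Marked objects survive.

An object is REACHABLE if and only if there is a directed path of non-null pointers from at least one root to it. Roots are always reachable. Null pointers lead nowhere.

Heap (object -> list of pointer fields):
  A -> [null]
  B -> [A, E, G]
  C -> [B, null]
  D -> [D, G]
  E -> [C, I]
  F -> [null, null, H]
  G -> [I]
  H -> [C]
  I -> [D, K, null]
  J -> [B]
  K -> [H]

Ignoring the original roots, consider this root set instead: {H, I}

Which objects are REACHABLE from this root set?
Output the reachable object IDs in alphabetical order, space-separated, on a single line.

Roots: H I
Mark H: refs=C, marked=H
Mark I: refs=D K null, marked=H I
Mark C: refs=B null, marked=C H I
Mark D: refs=D G, marked=C D H I
Mark K: refs=H, marked=C D H I K
Mark B: refs=A E G, marked=B C D H I K
Mark G: refs=I, marked=B C D G H I K
Mark A: refs=null, marked=A B C D G H I K
Mark E: refs=C I, marked=A B C D E G H I K
Unmarked (collected): F J

Answer: A B C D E G H I K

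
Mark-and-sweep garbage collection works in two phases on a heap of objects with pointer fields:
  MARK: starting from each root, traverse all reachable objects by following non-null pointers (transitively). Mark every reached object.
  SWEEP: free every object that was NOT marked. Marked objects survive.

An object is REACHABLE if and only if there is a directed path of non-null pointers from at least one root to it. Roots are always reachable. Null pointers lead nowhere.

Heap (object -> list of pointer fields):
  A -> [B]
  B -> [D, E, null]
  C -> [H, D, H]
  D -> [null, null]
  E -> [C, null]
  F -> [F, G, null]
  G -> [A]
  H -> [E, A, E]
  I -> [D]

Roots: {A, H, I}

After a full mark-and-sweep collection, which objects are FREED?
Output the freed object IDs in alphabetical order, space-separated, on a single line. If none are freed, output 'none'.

Answer: F G

Derivation:
Roots: A H I
Mark A: refs=B, marked=A
Mark H: refs=E A E, marked=A H
Mark I: refs=D, marked=A H I
Mark B: refs=D E null, marked=A B H I
Mark E: refs=C null, marked=A B E H I
Mark D: refs=null null, marked=A B D E H I
Mark C: refs=H D H, marked=A B C D E H I
Unmarked (collected): F G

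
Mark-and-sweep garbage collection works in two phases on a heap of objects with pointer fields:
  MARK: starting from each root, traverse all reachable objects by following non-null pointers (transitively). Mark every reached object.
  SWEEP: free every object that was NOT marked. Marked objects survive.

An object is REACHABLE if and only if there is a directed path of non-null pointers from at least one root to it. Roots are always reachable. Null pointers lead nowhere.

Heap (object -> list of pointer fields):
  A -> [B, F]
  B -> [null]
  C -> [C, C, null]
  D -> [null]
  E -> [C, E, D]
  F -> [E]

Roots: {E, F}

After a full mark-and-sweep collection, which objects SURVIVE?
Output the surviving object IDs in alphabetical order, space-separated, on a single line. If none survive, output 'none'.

Answer: C D E F

Derivation:
Roots: E F
Mark E: refs=C E D, marked=E
Mark F: refs=E, marked=E F
Mark C: refs=C C null, marked=C E F
Mark D: refs=null, marked=C D E F
Unmarked (collected): A B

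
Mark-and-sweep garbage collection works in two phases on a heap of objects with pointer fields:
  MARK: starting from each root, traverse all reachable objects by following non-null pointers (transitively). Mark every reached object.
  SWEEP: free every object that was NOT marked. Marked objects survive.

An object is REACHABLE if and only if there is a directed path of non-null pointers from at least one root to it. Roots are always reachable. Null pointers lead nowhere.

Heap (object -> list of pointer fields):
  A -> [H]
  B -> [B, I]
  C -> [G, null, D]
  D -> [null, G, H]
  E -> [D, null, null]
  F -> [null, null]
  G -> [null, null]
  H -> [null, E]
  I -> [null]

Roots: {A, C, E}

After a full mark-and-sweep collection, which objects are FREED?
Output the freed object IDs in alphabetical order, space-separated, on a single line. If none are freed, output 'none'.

Roots: A C E
Mark A: refs=H, marked=A
Mark C: refs=G null D, marked=A C
Mark E: refs=D null null, marked=A C E
Mark H: refs=null E, marked=A C E H
Mark G: refs=null null, marked=A C E G H
Mark D: refs=null G H, marked=A C D E G H
Unmarked (collected): B F I

Answer: B F I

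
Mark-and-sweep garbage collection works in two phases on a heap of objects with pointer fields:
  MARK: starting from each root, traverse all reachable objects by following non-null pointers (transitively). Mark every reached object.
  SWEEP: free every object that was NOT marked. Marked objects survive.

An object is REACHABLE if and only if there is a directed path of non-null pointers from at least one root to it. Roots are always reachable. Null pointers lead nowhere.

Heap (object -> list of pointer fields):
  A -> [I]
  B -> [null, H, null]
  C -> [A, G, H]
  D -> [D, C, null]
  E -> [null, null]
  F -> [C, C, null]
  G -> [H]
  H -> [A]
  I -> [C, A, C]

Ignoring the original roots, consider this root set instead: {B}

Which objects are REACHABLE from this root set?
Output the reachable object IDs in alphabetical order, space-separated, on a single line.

Roots: B
Mark B: refs=null H null, marked=B
Mark H: refs=A, marked=B H
Mark A: refs=I, marked=A B H
Mark I: refs=C A C, marked=A B H I
Mark C: refs=A G H, marked=A B C H I
Mark G: refs=H, marked=A B C G H I
Unmarked (collected): D E F

Answer: A B C G H I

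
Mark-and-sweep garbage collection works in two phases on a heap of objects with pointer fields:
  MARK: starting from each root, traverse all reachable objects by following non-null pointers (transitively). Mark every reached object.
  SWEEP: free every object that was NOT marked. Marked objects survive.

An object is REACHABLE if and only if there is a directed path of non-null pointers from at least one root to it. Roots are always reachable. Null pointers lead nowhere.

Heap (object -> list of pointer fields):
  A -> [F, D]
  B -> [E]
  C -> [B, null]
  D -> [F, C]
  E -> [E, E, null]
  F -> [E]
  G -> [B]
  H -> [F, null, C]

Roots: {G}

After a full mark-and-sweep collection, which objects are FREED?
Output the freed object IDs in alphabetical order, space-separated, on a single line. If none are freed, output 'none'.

Answer: A C D F H

Derivation:
Roots: G
Mark G: refs=B, marked=G
Mark B: refs=E, marked=B G
Mark E: refs=E E null, marked=B E G
Unmarked (collected): A C D F H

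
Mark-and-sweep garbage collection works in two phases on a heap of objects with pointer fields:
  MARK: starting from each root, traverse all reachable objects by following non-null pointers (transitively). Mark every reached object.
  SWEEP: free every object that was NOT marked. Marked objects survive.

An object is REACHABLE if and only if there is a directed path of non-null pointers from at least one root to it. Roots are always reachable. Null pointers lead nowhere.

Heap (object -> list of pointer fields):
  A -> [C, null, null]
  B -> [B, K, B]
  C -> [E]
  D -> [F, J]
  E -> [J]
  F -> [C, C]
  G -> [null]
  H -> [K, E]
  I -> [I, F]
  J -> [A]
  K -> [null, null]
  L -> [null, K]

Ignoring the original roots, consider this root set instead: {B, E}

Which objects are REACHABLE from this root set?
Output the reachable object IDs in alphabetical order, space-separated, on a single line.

Roots: B E
Mark B: refs=B K B, marked=B
Mark E: refs=J, marked=B E
Mark K: refs=null null, marked=B E K
Mark J: refs=A, marked=B E J K
Mark A: refs=C null null, marked=A B E J K
Mark C: refs=E, marked=A B C E J K
Unmarked (collected): D F G H I L

Answer: A B C E J K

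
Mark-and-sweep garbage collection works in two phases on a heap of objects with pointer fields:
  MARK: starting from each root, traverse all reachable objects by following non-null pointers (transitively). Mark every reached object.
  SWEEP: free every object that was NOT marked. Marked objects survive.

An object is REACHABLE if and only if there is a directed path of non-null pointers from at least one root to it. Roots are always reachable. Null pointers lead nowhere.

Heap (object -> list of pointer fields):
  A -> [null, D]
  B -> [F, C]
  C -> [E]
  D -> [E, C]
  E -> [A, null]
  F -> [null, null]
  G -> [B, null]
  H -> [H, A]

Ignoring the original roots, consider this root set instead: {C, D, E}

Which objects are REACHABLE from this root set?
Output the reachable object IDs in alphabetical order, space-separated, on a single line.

Answer: A C D E

Derivation:
Roots: C D E
Mark C: refs=E, marked=C
Mark D: refs=E C, marked=C D
Mark E: refs=A null, marked=C D E
Mark A: refs=null D, marked=A C D E
Unmarked (collected): B F G H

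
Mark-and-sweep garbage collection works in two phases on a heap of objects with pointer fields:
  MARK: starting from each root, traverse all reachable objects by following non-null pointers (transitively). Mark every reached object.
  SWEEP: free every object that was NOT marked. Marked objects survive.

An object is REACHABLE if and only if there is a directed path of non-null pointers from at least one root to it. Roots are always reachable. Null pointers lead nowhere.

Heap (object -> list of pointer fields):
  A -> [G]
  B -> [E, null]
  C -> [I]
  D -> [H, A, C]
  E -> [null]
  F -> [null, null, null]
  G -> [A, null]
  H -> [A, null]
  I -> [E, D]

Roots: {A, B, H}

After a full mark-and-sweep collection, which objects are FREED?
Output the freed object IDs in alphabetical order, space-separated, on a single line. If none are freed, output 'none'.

Roots: A B H
Mark A: refs=G, marked=A
Mark B: refs=E null, marked=A B
Mark H: refs=A null, marked=A B H
Mark G: refs=A null, marked=A B G H
Mark E: refs=null, marked=A B E G H
Unmarked (collected): C D F I

Answer: C D F I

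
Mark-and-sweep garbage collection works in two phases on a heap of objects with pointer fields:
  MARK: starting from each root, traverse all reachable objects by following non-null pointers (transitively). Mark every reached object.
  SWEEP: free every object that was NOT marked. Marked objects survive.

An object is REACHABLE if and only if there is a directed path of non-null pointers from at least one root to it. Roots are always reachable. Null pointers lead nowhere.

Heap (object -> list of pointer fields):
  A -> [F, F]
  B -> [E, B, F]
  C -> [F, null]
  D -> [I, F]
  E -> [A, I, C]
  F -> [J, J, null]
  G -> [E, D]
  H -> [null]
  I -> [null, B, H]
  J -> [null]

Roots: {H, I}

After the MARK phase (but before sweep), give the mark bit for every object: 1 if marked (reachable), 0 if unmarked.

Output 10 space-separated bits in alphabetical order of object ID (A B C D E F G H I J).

Roots: H I
Mark H: refs=null, marked=H
Mark I: refs=null B H, marked=H I
Mark B: refs=E B F, marked=B H I
Mark E: refs=A I C, marked=B E H I
Mark F: refs=J J null, marked=B E F H I
Mark A: refs=F F, marked=A B E F H I
Mark C: refs=F null, marked=A B C E F H I
Mark J: refs=null, marked=A B C E F H I J
Unmarked (collected): D G

Answer: 1 1 1 0 1 1 0 1 1 1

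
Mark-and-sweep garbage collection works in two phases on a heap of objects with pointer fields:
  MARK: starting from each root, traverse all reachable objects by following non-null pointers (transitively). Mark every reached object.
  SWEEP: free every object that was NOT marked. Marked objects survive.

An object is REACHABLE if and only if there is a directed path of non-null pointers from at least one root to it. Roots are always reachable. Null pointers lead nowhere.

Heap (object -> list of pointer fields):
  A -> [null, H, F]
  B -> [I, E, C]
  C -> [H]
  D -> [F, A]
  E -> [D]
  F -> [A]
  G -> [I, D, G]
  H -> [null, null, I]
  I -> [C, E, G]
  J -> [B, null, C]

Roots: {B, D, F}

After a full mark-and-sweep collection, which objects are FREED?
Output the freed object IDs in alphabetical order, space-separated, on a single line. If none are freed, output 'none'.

Roots: B D F
Mark B: refs=I E C, marked=B
Mark D: refs=F A, marked=B D
Mark F: refs=A, marked=B D F
Mark I: refs=C E G, marked=B D F I
Mark E: refs=D, marked=B D E F I
Mark C: refs=H, marked=B C D E F I
Mark A: refs=null H F, marked=A B C D E F I
Mark G: refs=I D G, marked=A B C D E F G I
Mark H: refs=null null I, marked=A B C D E F G H I
Unmarked (collected): J

Answer: J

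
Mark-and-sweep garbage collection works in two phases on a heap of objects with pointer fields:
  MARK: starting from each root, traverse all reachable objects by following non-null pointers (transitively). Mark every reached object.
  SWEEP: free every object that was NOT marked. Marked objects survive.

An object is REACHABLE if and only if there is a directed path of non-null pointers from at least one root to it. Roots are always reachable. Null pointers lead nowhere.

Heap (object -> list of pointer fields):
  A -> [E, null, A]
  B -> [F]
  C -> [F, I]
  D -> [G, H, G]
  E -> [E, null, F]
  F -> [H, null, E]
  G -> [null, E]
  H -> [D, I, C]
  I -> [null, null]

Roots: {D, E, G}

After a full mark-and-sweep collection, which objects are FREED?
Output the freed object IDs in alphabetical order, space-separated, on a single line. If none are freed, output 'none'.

Roots: D E G
Mark D: refs=G H G, marked=D
Mark E: refs=E null F, marked=D E
Mark G: refs=null E, marked=D E G
Mark H: refs=D I C, marked=D E G H
Mark F: refs=H null E, marked=D E F G H
Mark I: refs=null null, marked=D E F G H I
Mark C: refs=F I, marked=C D E F G H I
Unmarked (collected): A B

Answer: A B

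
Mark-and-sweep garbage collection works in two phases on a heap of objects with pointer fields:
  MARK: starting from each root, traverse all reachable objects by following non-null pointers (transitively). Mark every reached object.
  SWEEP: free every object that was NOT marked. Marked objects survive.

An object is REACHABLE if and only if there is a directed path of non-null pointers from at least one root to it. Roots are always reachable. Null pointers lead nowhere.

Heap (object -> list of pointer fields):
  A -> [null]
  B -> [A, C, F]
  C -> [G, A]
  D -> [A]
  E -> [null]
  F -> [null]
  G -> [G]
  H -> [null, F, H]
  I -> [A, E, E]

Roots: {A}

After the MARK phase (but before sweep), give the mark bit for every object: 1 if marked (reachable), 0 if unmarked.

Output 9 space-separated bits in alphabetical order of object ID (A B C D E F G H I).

Roots: A
Mark A: refs=null, marked=A
Unmarked (collected): B C D E F G H I

Answer: 1 0 0 0 0 0 0 0 0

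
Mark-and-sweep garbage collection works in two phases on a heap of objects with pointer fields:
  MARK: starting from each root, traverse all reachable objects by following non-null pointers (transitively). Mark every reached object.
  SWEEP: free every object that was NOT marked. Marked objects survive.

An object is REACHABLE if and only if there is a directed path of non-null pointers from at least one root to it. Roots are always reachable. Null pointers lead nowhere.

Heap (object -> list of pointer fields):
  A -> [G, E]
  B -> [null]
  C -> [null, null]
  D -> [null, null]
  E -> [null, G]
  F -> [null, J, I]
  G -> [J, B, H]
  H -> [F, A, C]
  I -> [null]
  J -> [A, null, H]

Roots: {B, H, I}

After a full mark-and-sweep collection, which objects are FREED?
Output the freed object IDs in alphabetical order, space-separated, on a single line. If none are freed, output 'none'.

Answer: D

Derivation:
Roots: B H I
Mark B: refs=null, marked=B
Mark H: refs=F A C, marked=B H
Mark I: refs=null, marked=B H I
Mark F: refs=null J I, marked=B F H I
Mark A: refs=G E, marked=A B F H I
Mark C: refs=null null, marked=A B C F H I
Mark J: refs=A null H, marked=A B C F H I J
Mark G: refs=J B H, marked=A B C F G H I J
Mark E: refs=null G, marked=A B C E F G H I J
Unmarked (collected): D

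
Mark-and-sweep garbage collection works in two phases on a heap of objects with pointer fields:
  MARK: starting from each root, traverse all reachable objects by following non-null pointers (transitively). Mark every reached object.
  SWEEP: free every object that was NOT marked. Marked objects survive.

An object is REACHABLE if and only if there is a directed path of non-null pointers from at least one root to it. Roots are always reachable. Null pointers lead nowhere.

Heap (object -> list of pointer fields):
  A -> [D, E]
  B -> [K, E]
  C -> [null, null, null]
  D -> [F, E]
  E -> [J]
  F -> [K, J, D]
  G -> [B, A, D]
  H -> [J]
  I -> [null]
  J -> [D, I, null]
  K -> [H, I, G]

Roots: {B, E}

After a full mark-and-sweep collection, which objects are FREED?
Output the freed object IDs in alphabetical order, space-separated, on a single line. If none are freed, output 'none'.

Answer: C

Derivation:
Roots: B E
Mark B: refs=K E, marked=B
Mark E: refs=J, marked=B E
Mark K: refs=H I G, marked=B E K
Mark J: refs=D I null, marked=B E J K
Mark H: refs=J, marked=B E H J K
Mark I: refs=null, marked=B E H I J K
Mark G: refs=B A D, marked=B E G H I J K
Mark D: refs=F E, marked=B D E G H I J K
Mark A: refs=D E, marked=A B D E G H I J K
Mark F: refs=K J D, marked=A B D E F G H I J K
Unmarked (collected): C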